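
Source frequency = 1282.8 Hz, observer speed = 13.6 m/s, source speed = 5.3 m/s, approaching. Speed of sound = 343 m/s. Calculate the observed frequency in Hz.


Given values:
  f_s = 1282.8 Hz, v_o = 13.6 m/s, v_s = 5.3 m/s
  Direction: approaching
Formula: f_o = f_s * (c + v_o) / (c - v_s)
Numerator: c + v_o = 343 + 13.6 = 356.6
Denominator: c - v_s = 343 - 5.3 = 337.7
f_o = 1282.8 * 356.6 / 337.7 = 1354.59

1354.59 Hz


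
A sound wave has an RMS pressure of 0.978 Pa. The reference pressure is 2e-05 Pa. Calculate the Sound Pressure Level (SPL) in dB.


Given values:
  p = 0.978 Pa
  p_ref = 2e-05 Pa
Formula: SPL = 20 * log10(p / p_ref)
Compute ratio: p / p_ref = 0.978 / 2e-05 = 48900
Compute log10: log10(48900) = 4.689309
Multiply: SPL = 20 * 4.689309 = 93.79

93.79 dB


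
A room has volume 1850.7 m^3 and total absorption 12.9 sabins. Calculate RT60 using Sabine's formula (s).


Given values:
  V = 1850.7 m^3
  A = 12.9 sabins
Formula: RT60 = 0.161 * V / A
Numerator: 0.161 * 1850.7 = 297.9627
RT60 = 297.9627 / 12.9 = 23.098

23.098 s


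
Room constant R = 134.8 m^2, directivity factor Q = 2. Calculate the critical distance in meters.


Given values:
  R = 134.8 m^2, Q = 2
Formula: d_c = 0.141 * sqrt(Q * R)
Compute Q * R = 2 * 134.8 = 269.6
Compute sqrt(269.6) = 16.4195
d_c = 0.141 * 16.4195 = 2.315

2.315 m


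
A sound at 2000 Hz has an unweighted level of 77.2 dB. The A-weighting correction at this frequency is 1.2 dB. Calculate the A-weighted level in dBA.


Given values:
  SPL = 77.2 dB
  A-weighting at 2000 Hz = 1.2 dB
Formula: L_A = SPL + A_weight
L_A = 77.2 + (1.2)
L_A = 78.4

78.4 dBA


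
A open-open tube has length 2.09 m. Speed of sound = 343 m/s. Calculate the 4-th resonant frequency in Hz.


Given values:
  Tube type: open-open, L = 2.09 m, c = 343 m/s, n = 4
Formula: f_n = n * c / (2 * L)
Compute 2 * L = 2 * 2.09 = 4.18
f = 4 * 343 / 4.18
f = 328.23

328.23 Hz


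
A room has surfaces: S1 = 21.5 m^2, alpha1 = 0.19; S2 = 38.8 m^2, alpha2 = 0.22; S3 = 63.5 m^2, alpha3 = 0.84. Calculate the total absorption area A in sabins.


Given surfaces:
  Surface 1: 21.5 * 0.19 = 4.085
  Surface 2: 38.8 * 0.22 = 8.536
  Surface 3: 63.5 * 0.84 = 53.34
Formula: A = sum(Si * alpha_i)
A = 4.085 + 8.536 + 53.34
A = 65.96

65.96 sabins


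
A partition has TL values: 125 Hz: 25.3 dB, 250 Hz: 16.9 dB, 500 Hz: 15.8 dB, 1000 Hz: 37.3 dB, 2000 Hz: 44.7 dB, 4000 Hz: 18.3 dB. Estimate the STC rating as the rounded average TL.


Given TL values at each frequency:
  125 Hz: 25.3 dB
  250 Hz: 16.9 dB
  500 Hz: 15.8 dB
  1000 Hz: 37.3 dB
  2000 Hz: 44.7 dB
  4000 Hz: 18.3 dB
Formula: STC ~ round(average of TL values)
Sum = 25.3 + 16.9 + 15.8 + 37.3 + 44.7 + 18.3 = 158.3
Average = 158.3 / 6 = 26.38
Rounded: 26

26


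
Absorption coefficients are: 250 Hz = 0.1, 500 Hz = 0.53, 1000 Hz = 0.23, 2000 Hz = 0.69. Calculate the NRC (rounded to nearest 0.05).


Given values:
  a_250 = 0.1, a_500 = 0.53
  a_1000 = 0.23, a_2000 = 0.69
Formula: NRC = (a250 + a500 + a1000 + a2000) / 4
Sum = 0.1 + 0.53 + 0.23 + 0.69 = 1.55
NRC = 1.55 / 4 = 0.3875
Rounded to nearest 0.05: 0.4

0.4


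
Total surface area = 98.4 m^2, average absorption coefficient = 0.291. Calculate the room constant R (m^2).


Given values:
  S = 98.4 m^2, alpha = 0.291
Formula: R = S * alpha / (1 - alpha)
Numerator: 98.4 * 0.291 = 28.6344
Denominator: 1 - 0.291 = 0.709
R = 28.6344 / 0.709 = 40.39

40.39 m^2


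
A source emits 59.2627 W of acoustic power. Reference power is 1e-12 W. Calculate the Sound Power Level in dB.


Given values:
  W = 59.2627 W
  W_ref = 1e-12 W
Formula: SWL = 10 * log10(W / W_ref)
Compute ratio: W / W_ref = 59262700000000
Compute log10: log10(59262700000000) = 13.772781
Multiply: SWL = 10 * 13.772781 = 137.73

137.73 dB


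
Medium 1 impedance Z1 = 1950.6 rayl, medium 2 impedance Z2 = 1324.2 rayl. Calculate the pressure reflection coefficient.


Given values:
  Z1 = 1950.6 rayl, Z2 = 1324.2 rayl
Formula: R = (Z2 - Z1) / (Z2 + Z1)
Numerator: Z2 - Z1 = 1324.2 - 1950.6 = -626.4
Denominator: Z2 + Z1 = 1324.2 + 1950.6 = 3274.8
R = -626.4 / 3274.8 = -0.1913

-0.1913


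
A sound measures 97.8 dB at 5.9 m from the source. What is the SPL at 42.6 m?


Given values:
  SPL1 = 97.8 dB, r1 = 5.9 m, r2 = 42.6 m
Formula: SPL2 = SPL1 - 20 * log10(r2 / r1)
Compute ratio: r2 / r1 = 42.6 / 5.9 = 7.2203
Compute log10: log10(7.2203) = 0.858555
Compute drop: 20 * 0.858555 = 17.1711
SPL2 = 97.8 - 17.1711 = 80.63

80.63 dB


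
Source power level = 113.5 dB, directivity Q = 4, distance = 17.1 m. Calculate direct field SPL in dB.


Given values:
  Lw = 113.5 dB, Q = 4, r = 17.1 m
Formula: SPL = Lw + 10 * log10(Q / (4 * pi * r^2))
Compute 4 * pi * r^2 = 4 * pi * 17.1^2 = 3674.5324
Compute Q / denom = 4 / 3674.5324 = 0.00108857
Compute 10 * log10(0.00108857) = -29.6314
SPL = 113.5 + (-29.6314) = 83.87

83.87 dB


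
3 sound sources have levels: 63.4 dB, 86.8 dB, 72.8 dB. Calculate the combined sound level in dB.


Formula: L_total = 10 * log10( sum(10^(Li/10)) )
  Source 1: 10^(63.4/10) = 2187761.6239
  Source 2: 10^(86.8/10) = 478630092.3226
  Source 3: 10^(72.8/10) = 19054607.1796
Sum of linear values = 499872461.1261
L_total = 10 * log10(499872461.1261) = 86.99

86.99 dB


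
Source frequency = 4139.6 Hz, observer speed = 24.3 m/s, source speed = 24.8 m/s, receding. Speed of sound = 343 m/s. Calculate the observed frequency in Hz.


Given values:
  f_s = 4139.6 Hz, v_o = 24.3 m/s, v_s = 24.8 m/s
  Direction: receding
Formula: f_o = f_s * (c - v_o) / (c + v_s)
Numerator: c - v_o = 343 - 24.3 = 318.7
Denominator: c + v_s = 343 + 24.8 = 367.8
f_o = 4139.6 * 318.7 / 367.8 = 3586.98

3586.98 Hz


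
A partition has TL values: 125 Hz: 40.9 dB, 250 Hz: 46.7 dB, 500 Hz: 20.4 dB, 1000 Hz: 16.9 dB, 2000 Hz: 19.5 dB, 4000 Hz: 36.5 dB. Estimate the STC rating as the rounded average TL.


Given TL values at each frequency:
  125 Hz: 40.9 dB
  250 Hz: 46.7 dB
  500 Hz: 20.4 dB
  1000 Hz: 16.9 dB
  2000 Hz: 19.5 dB
  4000 Hz: 36.5 dB
Formula: STC ~ round(average of TL values)
Sum = 40.9 + 46.7 + 20.4 + 16.9 + 19.5 + 36.5 = 180.9
Average = 180.9 / 6 = 30.15
Rounded: 30

30


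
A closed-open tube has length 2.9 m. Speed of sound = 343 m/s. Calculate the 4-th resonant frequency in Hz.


Given values:
  Tube type: closed-open, L = 2.9 m, c = 343 m/s, n = 4
Formula: f_n = (2n - 1) * c / (4 * L)
Compute 2n - 1 = 2*4 - 1 = 7
Compute 4 * L = 4 * 2.9 = 11.6
f = 7 * 343 / 11.6
f = 206.98

206.98 Hz


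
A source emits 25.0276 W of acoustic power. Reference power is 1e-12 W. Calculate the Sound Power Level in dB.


Given values:
  W = 25.0276 W
  W_ref = 1e-12 W
Formula: SWL = 10 * log10(W / W_ref)
Compute ratio: W / W_ref = 25027600000000
Compute log10: log10(25027600000000) = 13.398419
Multiply: SWL = 10 * 13.398419 = 133.98

133.98 dB


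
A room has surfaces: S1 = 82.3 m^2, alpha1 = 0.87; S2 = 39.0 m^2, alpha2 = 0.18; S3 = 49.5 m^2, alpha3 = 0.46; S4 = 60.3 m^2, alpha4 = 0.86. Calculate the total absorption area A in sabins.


Given surfaces:
  Surface 1: 82.3 * 0.87 = 71.601
  Surface 2: 39.0 * 0.18 = 7.02
  Surface 3: 49.5 * 0.46 = 22.77
  Surface 4: 60.3 * 0.86 = 51.858
Formula: A = sum(Si * alpha_i)
A = 71.601 + 7.02 + 22.77 + 51.858
A = 153.25

153.25 sabins


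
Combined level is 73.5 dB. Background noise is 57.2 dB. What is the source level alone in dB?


Given values:
  L_total = 73.5 dB, L_bg = 57.2 dB
Formula: L_source = 10 * log10(10^(L_total/10) - 10^(L_bg/10))
Convert to linear:
  10^(73.5/10) = 22387211.3857
  10^(57.2/10) = 524807.4602
Difference: 22387211.3857 - 524807.4602 = 21862403.9255
L_source = 10 * log10(21862403.9255) = 73.4

73.4 dB


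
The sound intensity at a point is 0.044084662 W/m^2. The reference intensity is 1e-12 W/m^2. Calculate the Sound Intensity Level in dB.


Given values:
  I = 0.044084662 W/m^2
  I_ref = 1e-12 W/m^2
Formula: SIL = 10 * log10(I / I_ref)
Compute ratio: I / I_ref = 44084662000
Compute log10: log10(44084662000) = 10.644288
Multiply: SIL = 10 * 10.644288 = 106.44

106.44 dB


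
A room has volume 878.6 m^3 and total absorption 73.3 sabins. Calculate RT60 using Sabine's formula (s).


Given values:
  V = 878.6 m^3
  A = 73.3 sabins
Formula: RT60 = 0.161 * V / A
Numerator: 0.161 * 878.6 = 141.4546
RT60 = 141.4546 / 73.3 = 1.93

1.93 s


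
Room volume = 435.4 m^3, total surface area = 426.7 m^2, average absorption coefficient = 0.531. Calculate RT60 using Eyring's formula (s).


Given values:
  V = 435.4 m^3, S = 426.7 m^2, alpha = 0.531
Formula: RT60 = 0.161 * V / (-S * ln(1 - alpha))
Compute ln(1 - 0.531) = ln(0.469) = -0.757153
Denominator: -426.7 * -0.757153 = 323.0772
Numerator: 0.161 * 435.4 = 70.0994
RT60 = 70.0994 / 323.0772 = 0.217

0.217 s


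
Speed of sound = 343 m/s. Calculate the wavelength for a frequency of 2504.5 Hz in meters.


Given values:
  c = 343 m/s, f = 2504.5 Hz
Formula: lambda = c / f
lambda = 343 / 2504.5
lambda = 0.137

0.137 m


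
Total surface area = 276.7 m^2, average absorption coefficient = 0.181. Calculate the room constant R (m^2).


Given values:
  S = 276.7 m^2, alpha = 0.181
Formula: R = S * alpha / (1 - alpha)
Numerator: 276.7 * 0.181 = 50.0827
Denominator: 1 - 0.181 = 0.819
R = 50.0827 / 0.819 = 61.15

61.15 m^2


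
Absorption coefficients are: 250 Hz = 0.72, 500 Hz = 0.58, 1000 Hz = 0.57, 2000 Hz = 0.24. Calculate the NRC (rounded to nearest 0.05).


Given values:
  a_250 = 0.72, a_500 = 0.58
  a_1000 = 0.57, a_2000 = 0.24
Formula: NRC = (a250 + a500 + a1000 + a2000) / 4
Sum = 0.72 + 0.58 + 0.57 + 0.24 = 2.11
NRC = 2.11 / 4 = 0.5275
Rounded to nearest 0.05: 0.55

0.55


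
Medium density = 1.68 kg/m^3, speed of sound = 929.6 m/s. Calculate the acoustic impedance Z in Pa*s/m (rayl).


Given values:
  rho = 1.68 kg/m^3
  c = 929.6 m/s
Formula: Z = rho * c
Z = 1.68 * 929.6
Z = 1561.73

1561.73 rayl


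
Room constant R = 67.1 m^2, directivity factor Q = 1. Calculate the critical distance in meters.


Given values:
  R = 67.1 m^2, Q = 1
Formula: d_c = 0.141 * sqrt(Q * R)
Compute Q * R = 1 * 67.1 = 67.1
Compute sqrt(67.1) = 8.1915
d_c = 0.141 * 8.1915 = 1.155

1.155 m


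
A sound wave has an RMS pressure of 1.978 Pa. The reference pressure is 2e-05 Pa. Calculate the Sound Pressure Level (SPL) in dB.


Given values:
  p = 1.978 Pa
  p_ref = 2e-05 Pa
Formula: SPL = 20 * log10(p / p_ref)
Compute ratio: p / p_ref = 1.978 / 2e-05 = 98900
Compute log10: log10(98900) = 4.995196
Multiply: SPL = 20 * 4.995196 = 99.9

99.9 dB


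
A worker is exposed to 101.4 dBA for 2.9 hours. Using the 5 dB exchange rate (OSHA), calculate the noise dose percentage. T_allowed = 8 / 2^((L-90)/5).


Given values:
  L = 101.4 dBA, T = 2.9 hours
Formula: T_allowed = 8 / 2^((L - 90) / 5)
Compute exponent: (101.4 - 90) / 5 = 2.28
Compute 2^(2.28) = 4.85678
T_allowed = 8 / 4.85678 = 1.647182 hours
Dose = (T / T_allowed) * 100
Dose = (2.9 / 1.647182) * 100 = 176.06

176.06 %


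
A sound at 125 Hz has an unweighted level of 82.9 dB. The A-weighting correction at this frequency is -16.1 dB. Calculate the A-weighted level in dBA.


Given values:
  SPL = 82.9 dB
  A-weighting at 125 Hz = -16.1 dB
Formula: L_A = SPL + A_weight
L_A = 82.9 + (-16.1)
L_A = 66.8

66.8 dBA


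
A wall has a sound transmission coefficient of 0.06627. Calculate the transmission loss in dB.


Given values:
  tau = 0.06627
Formula: TL = 10 * log10(1 / tau)
Compute 1 / tau = 1 / 0.06627 = 15.0898
Compute log10(15.0898) = 1.178683
TL = 10 * 1.178683 = 11.79

11.79 dB


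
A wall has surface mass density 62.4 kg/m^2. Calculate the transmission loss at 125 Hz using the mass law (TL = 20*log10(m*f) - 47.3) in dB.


Given values:
  m = 62.4 kg/m^2, f = 125 Hz
Formula: TL = 20 * log10(m * f) - 47.3
Compute m * f = 62.4 * 125 = 7800.0
Compute log10(7800.0) = 3.892095
Compute 20 * 3.892095 = 77.8419
TL = 77.8419 - 47.3 = 30.54

30.54 dB


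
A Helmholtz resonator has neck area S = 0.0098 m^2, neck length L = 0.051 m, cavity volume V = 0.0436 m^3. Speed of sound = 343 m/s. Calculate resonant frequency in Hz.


Given values:
  S = 0.0098 m^2, L = 0.051 m, V = 0.0436 m^3, c = 343 m/s
Formula: f = (c / (2*pi)) * sqrt(S / (V * L))
Compute V * L = 0.0436 * 0.051 = 0.0022236
Compute S / (V * L) = 0.0098 / 0.0022236 = 4.4073
Compute sqrt(4.4073) = 2.099357
Compute c / (2*pi) = 343 / 6.283185 = 54.590148
f = 54.590148 * 2.099357 = 114.6

114.6 Hz


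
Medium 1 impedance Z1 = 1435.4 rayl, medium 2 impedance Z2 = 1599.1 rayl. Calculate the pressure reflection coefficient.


Given values:
  Z1 = 1435.4 rayl, Z2 = 1599.1 rayl
Formula: R = (Z2 - Z1) / (Z2 + Z1)
Numerator: Z2 - Z1 = 1599.1 - 1435.4 = 163.7
Denominator: Z2 + Z1 = 1599.1 + 1435.4 = 3034.5
R = 163.7 / 3034.5 = 0.0539

0.0539


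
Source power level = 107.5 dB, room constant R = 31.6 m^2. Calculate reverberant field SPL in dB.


Given values:
  Lw = 107.5 dB, R = 31.6 m^2
Formula: SPL = Lw + 10 * log10(4 / R)
Compute 4 / R = 4 / 31.6 = 0.126582
Compute 10 * log10(0.126582) = -8.9763
SPL = 107.5 + (-8.9763) = 98.52

98.52 dB


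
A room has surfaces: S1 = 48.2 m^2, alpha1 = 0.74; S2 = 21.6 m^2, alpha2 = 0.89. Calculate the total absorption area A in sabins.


Given surfaces:
  Surface 1: 48.2 * 0.74 = 35.668
  Surface 2: 21.6 * 0.89 = 19.224
Formula: A = sum(Si * alpha_i)
A = 35.668 + 19.224
A = 54.89

54.89 sabins


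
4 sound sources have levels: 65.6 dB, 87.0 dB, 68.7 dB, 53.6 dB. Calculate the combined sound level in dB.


Formula: L_total = 10 * log10( sum(10^(Li/10)) )
  Source 1: 10^(65.6/10) = 3630780.5477
  Source 2: 10^(87.0/10) = 501187233.6273
  Source 3: 10^(68.7/10) = 7413102.413
  Source 4: 10^(53.6/10) = 229086.7653
Sum of linear values = 512460203.3533
L_total = 10 * log10(512460203.3533) = 87.1

87.1 dB


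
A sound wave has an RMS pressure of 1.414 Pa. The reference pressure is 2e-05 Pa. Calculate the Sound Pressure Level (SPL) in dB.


Given values:
  p = 1.414 Pa
  p_ref = 2e-05 Pa
Formula: SPL = 20 * log10(p / p_ref)
Compute ratio: p / p_ref = 1.414 / 2e-05 = 70700
Compute log10: log10(70700) = 4.849419
Multiply: SPL = 20 * 4.849419 = 96.99

96.99 dB


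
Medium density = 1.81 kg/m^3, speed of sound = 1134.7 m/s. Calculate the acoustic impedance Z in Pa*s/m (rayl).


Given values:
  rho = 1.81 kg/m^3
  c = 1134.7 m/s
Formula: Z = rho * c
Z = 1.81 * 1134.7
Z = 2053.81

2053.81 rayl


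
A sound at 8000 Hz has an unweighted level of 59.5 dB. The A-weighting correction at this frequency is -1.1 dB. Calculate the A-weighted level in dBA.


Given values:
  SPL = 59.5 dB
  A-weighting at 8000 Hz = -1.1 dB
Formula: L_A = SPL + A_weight
L_A = 59.5 + (-1.1)
L_A = 58.4

58.4 dBA


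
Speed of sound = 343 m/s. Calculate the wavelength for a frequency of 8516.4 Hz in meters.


Given values:
  c = 343 m/s, f = 8516.4 Hz
Formula: lambda = c / f
lambda = 343 / 8516.4
lambda = 0.0403

0.0403 m


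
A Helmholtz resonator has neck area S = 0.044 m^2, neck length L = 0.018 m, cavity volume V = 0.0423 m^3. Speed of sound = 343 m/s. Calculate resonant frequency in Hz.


Given values:
  S = 0.044 m^2, L = 0.018 m, V = 0.0423 m^3, c = 343 m/s
Formula: f = (c / (2*pi)) * sqrt(S / (V * L))
Compute V * L = 0.0423 * 0.018 = 0.0007614
Compute S / (V * L) = 0.044 / 0.0007614 = 57.7883
Compute sqrt(57.7883) = 7.601862
Compute c / (2*pi) = 343 / 6.283185 = 54.590148
f = 54.590148 * 7.601862 = 414.99

414.99 Hz


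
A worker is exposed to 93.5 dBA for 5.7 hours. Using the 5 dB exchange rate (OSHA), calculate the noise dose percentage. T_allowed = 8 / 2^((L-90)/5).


Given values:
  L = 93.5 dBA, T = 5.7 hours
Formula: T_allowed = 8 / 2^((L - 90) / 5)
Compute exponent: (93.5 - 90) / 5 = 0.7
Compute 2^(0.7) = 1.624505
T_allowed = 8 / 1.624505 = 4.924577 hours
Dose = (T / T_allowed) * 100
Dose = (5.7 / 4.924577) * 100 = 115.75

115.75 %


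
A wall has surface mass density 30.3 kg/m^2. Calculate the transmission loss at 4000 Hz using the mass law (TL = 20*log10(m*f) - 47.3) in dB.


Given values:
  m = 30.3 kg/m^2, f = 4000 Hz
Formula: TL = 20 * log10(m * f) - 47.3
Compute m * f = 30.3 * 4000 = 121200.0
Compute log10(121200.0) = 5.083503
Compute 20 * 5.083503 = 101.6701
TL = 101.6701 - 47.3 = 54.37

54.37 dB


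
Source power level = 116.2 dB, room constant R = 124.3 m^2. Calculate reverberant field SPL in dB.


Given values:
  Lw = 116.2 dB, R = 124.3 m^2
Formula: SPL = Lw + 10 * log10(4 / R)
Compute 4 / R = 4 / 124.3 = 0.03218
Compute 10 * log10(0.03218) = -14.9241
SPL = 116.2 + (-14.9241) = 101.28

101.28 dB


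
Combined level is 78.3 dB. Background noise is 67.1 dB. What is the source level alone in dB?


Given values:
  L_total = 78.3 dB, L_bg = 67.1 dB
Formula: L_source = 10 * log10(10^(L_total/10) - 10^(L_bg/10))
Convert to linear:
  10^(78.3/10) = 67608297.5392
  10^(67.1/10) = 5128613.8399
Difference: 67608297.5392 - 5128613.8399 = 62479683.6993
L_source = 10 * log10(62479683.6993) = 77.96

77.96 dB


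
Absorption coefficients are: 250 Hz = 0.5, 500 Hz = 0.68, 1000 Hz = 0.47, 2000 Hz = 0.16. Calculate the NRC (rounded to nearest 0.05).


Given values:
  a_250 = 0.5, a_500 = 0.68
  a_1000 = 0.47, a_2000 = 0.16
Formula: NRC = (a250 + a500 + a1000 + a2000) / 4
Sum = 0.5 + 0.68 + 0.47 + 0.16 = 1.81
NRC = 1.81 / 4 = 0.4525
Rounded to nearest 0.05: 0.45

0.45


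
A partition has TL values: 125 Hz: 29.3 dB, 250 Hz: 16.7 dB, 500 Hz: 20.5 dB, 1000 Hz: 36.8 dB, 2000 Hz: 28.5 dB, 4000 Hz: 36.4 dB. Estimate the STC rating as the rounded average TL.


Given TL values at each frequency:
  125 Hz: 29.3 dB
  250 Hz: 16.7 dB
  500 Hz: 20.5 dB
  1000 Hz: 36.8 dB
  2000 Hz: 28.5 dB
  4000 Hz: 36.4 dB
Formula: STC ~ round(average of TL values)
Sum = 29.3 + 16.7 + 20.5 + 36.8 + 28.5 + 36.4 = 168.2
Average = 168.2 / 6 = 28.03
Rounded: 28

28


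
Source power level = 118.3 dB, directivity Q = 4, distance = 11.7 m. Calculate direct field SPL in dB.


Given values:
  Lw = 118.3 dB, Q = 4, r = 11.7 m
Formula: SPL = Lw + 10 * log10(Q / (4 * pi * r^2))
Compute 4 * pi * r^2 = 4 * pi * 11.7^2 = 1720.2105
Compute Q / denom = 4 / 1720.2105 = 0.0023253
Compute 10 * log10(0.0023253) = -26.3352
SPL = 118.3 + (-26.3352) = 91.96

91.96 dB


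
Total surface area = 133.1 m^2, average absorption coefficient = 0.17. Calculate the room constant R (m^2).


Given values:
  S = 133.1 m^2, alpha = 0.17
Formula: R = S * alpha / (1 - alpha)
Numerator: 133.1 * 0.17 = 22.627
Denominator: 1 - 0.17 = 0.83
R = 22.627 / 0.83 = 27.26

27.26 m^2


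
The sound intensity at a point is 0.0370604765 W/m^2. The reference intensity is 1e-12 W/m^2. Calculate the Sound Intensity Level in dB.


Given values:
  I = 0.0370604765 W/m^2
  I_ref = 1e-12 W/m^2
Formula: SIL = 10 * log10(I / I_ref)
Compute ratio: I / I_ref = 37060476500
Compute log10: log10(37060476500) = 10.568911
Multiply: SIL = 10 * 10.568911 = 105.69

105.69 dB


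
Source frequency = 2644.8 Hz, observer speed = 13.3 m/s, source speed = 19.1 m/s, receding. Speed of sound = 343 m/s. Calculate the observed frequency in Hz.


Given values:
  f_s = 2644.8 Hz, v_o = 13.3 m/s, v_s = 19.1 m/s
  Direction: receding
Formula: f_o = f_s * (c - v_o) / (c + v_s)
Numerator: c - v_o = 343 - 13.3 = 329.7
Denominator: c + v_s = 343 + 19.1 = 362.1
f_o = 2644.8 * 329.7 / 362.1 = 2408.15

2408.15 Hz


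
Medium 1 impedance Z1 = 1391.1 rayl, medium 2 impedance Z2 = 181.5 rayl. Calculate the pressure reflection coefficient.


Given values:
  Z1 = 1391.1 rayl, Z2 = 181.5 rayl
Formula: R = (Z2 - Z1) / (Z2 + Z1)
Numerator: Z2 - Z1 = 181.5 - 1391.1 = -1209.6
Denominator: Z2 + Z1 = 181.5 + 1391.1 = 1572.6
R = -1209.6 / 1572.6 = -0.7692

-0.7692


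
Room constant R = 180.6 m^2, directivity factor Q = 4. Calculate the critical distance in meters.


Given values:
  R = 180.6 m^2, Q = 4
Formula: d_c = 0.141 * sqrt(Q * R)
Compute Q * R = 4 * 180.6 = 722.4
Compute sqrt(722.4) = 26.8775
d_c = 0.141 * 26.8775 = 3.79

3.79 m


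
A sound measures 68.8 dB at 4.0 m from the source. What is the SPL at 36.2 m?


Given values:
  SPL1 = 68.8 dB, r1 = 4.0 m, r2 = 36.2 m
Formula: SPL2 = SPL1 - 20 * log10(r2 / r1)
Compute ratio: r2 / r1 = 36.2 / 4.0 = 9.05
Compute log10: log10(9.05) = 0.956649
Compute drop: 20 * 0.956649 = 19.133
SPL2 = 68.8 - 19.133 = 49.67

49.67 dB


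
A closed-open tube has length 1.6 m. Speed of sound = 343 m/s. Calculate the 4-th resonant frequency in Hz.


Given values:
  Tube type: closed-open, L = 1.6 m, c = 343 m/s, n = 4
Formula: f_n = (2n - 1) * c / (4 * L)
Compute 2n - 1 = 2*4 - 1 = 7
Compute 4 * L = 4 * 1.6 = 6.4
f = 7 * 343 / 6.4
f = 375.16

375.16 Hz


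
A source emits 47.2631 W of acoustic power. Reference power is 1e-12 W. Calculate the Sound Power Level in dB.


Given values:
  W = 47.2631 W
  W_ref = 1e-12 W
Formula: SWL = 10 * log10(W / W_ref)
Compute ratio: W / W_ref = 47263100000000
Compute log10: log10(47263100000000) = 13.674522
Multiply: SWL = 10 * 13.674522 = 136.75

136.75 dB


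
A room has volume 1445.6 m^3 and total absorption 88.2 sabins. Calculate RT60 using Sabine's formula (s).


Given values:
  V = 1445.6 m^3
  A = 88.2 sabins
Formula: RT60 = 0.161 * V / A
Numerator: 0.161 * 1445.6 = 232.7416
RT60 = 232.7416 / 88.2 = 2.639

2.639 s


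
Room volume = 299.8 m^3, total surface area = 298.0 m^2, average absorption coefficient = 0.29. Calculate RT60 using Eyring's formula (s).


Given values:
  V = 299.8 m^3, S = 298.0 m^2, alpha = 0.29
Formula: RT60 = 0.161 * V / (-S * ln(1 - alpha))
Compute ln(1 - 0.29) = ln(0.71) = -0.34249
Denominator: -298.0 * -0.34249 = 102.062
Numerator: 0.161 * 299.8 = 48.2678
RT60 = 48.2678 / 102.062 = 0.473

0.473 s


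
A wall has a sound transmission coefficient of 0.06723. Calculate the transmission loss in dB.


Given values:
  tau = 0.06723
Formula: TL = 10 * log10(1 / tau)
Compute 1 / tau = 1 / 0.06723 = 14.8743
Compute log10(14.8743) = 1.172437
TL = 10 * 1.172437 = 11.72

11.72 dB


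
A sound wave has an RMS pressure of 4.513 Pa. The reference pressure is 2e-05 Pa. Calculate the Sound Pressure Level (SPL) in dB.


Given values:
  p = 4.513 Pa
  p_ref = 2e-05 Pa
Formula: SPL = 20 * log10(p / p_ref)
Compute ratio: p / p_ref = 4.513 / 2e-05 = 225650
Compute log10: log10(225650) = 5.353435
Multiply: SPL = 20 * 5.353435 = 107.07

107.07 dB


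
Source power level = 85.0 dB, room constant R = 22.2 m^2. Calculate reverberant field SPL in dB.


Given values:
  Lw = 85.0 dB, R = 22.2 m^2
Formula: SPL = Lw + 10 * log10(4 / R)
Compute 4 / R = 4 / 22.2 = 0.18018
Compute 10 * log10(0.18018) = -7.4429
SPL = 85.0 + (-7.4429) = 77.56

77.56 dB


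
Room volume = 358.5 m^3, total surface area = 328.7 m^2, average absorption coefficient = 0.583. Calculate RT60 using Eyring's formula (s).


Given values:
  V = 358.5 m^3, S = 328.7 m^2, alpha = 0.583
Formula: RT60 = 0.161 * V / (-S * ln(1 - alpha))
Compute ln(1 - 0.583) = ln(0.417) = -0.874669
Denominator: -328.7 * -0.874669 = 287.5037
Numerator: 0.161 * 358.5 = 57.7185
RT60 = 57.7185 / 287.5037 = 0.201

0.201 s


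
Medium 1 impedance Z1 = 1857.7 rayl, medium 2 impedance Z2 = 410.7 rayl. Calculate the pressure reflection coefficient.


Given values:
  Z1 = 1857.7 rayl, Z2 = 410.7 rayl
Formula: R = (Z2 - Z1) / (Z2 + Z1)
Numerator: Z2 - Z1 = 410.7 - 1857.7 = -1447.0
Denominator: Z2 + Z1 = 410.7 + 1857.7 = 2268.4
R = -1447.0 / 2268.4 = -0.6379

-0.6379


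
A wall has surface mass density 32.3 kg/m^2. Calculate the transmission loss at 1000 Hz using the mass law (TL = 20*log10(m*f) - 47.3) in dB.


Given values:
  m = 32.3 kg/m^2, f = 1000 Hz
Formula: TL = 20 * log10(m * f) - 47.3
Compute m * f = 32.3 * 1000 = 32300.0
Compute log10(32300.0) = 4.509203
Compute 20 * 4.509203 = 90.1841
TL = 90.1841 - 47.3 = 42.88

42.88 dB


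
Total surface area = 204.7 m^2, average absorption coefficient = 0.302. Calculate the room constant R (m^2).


Given values:
  S = 204.7 m^2, alpha = 0.302
Formula: R = S * alpha / (1 - alpha)
Numerator: 204.7 * 0.302 = 61.8194
Denominator: 1 - 0.302 = 0.698
R = 61.8194 / 0.698 = 88.57

88.57 m^2


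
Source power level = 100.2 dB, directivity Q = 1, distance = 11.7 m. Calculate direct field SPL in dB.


Given values:
  Lw = 100.2 dB, Q = 1, r = 11.7 m
Formula: SPL = Lw + 10 * log10(Q / (4 * pi * r^2))
Compute 4 * pi * r^2 = 4 * pi * 11.7^2 = 1720.2105
Compute Q / denom = 1 / 1720.2105 = 0.00058132
Compute 10 * log10(0.00058132) = -32.3558
SPL = 100.2 + (-32.3558) = 67.84

67.84 dB


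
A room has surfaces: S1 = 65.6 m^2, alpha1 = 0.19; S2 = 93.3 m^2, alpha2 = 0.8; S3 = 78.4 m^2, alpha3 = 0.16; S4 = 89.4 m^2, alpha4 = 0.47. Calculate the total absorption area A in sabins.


Given surfaces:
  Surface 1: 65.6 * 0.19 = 12.464
  Surface 2: 93.3 * 0.8 = 74.64
  Surface 3: 78.4 * 0.16 = 12.544
  Surface 4: 89.4 * 0.47 = 42.018
Formula: A = sum(Si * alpha_i)
A = 12.464 + 74.64 + 12.544 + 42.018
A = 141.67

141.67 sabins


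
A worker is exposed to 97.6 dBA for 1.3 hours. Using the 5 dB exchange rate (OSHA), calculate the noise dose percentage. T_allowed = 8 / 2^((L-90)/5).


Given values:
  L = 97.6 dBA, T = 1.3 hours
Formula: T_allowed = 8 / 2^((L - 90) / 5)
Compute exponent: (97.6 - 90) / 5 = 1.52
Compute 2^(1.52) = 2.86791
T_allowed = 8 / 2.86791 = 2.789488 hours
Dose = (T / T_allowed) * 100
Dose = (1.3 / 2.789488) * 100 = 46.6

46.6 %


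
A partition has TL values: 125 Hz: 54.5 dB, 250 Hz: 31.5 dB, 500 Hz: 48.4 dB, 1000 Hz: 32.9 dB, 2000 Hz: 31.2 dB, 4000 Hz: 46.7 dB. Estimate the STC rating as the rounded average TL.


Given TL values at each frequency:
  125 Hz: 54.5 dB
  250 Hz: 31.5 dB
  500 Hz: 48.4 dB
  1000 Hz: 32.9 dB
  2000 Hz: 31.2 dB
  4000 Hz: 46.7 dB
Formula: STC ~ round(average of TL values)
Sum = 54.5 + 31.5 + 48.4 + 32.9 + 31.2 + 46.7 = 245.2
Average = 245.2 / 6 = 40.87
Rounded: 41

41


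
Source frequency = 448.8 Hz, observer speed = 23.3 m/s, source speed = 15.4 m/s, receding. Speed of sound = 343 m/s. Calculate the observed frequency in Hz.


Given values:
  f_s = 448.8 Hz, v_o = 23.3 m/s, v_s = 15.4 m/s
  Direction: receding
Formula: f_o = f_s * (c - v_o) / (c + v_s)
Numerator: c - v_o = 343 - 23.3 = 319.7
Denominator: c + v_s = 343 + 15.4 = 358.4
f_o = 448.8 * 319.7 / 358.4 = 400.34

400.34 Hz


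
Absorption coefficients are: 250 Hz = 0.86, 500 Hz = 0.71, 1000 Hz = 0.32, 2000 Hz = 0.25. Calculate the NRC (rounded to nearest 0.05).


Given values:
  a_250 = 0.86, a_500 = 0.71
  a_1000 = 0.32, a_2000 = 0.25
Formula: NRC = (a250 + a500 + a1000 + a2000) / 4
Sum = 0.86 + 0.71 + 0.32 + 0.25 = 2.14
NRC = 2.14 / 4 = 0.535
Rounded to nearest 0.05: 0.55

0.55


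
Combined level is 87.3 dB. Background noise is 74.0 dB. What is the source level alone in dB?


Given values:
  L_total = 87.3 dB, L_bg = 74.0 dB
Formula: L_source = 10 * log10(10^(L_total/10) - 10^(L_bg/10))
Convert to linear:
  10^(87.3/10) = 537031796.3703
  10^(74.0/10) = 25118864.3151
Difference: 537031796.3703 - 25118864.3151 = 511912932.0552
L_source = 10 * log10(511912932.0552) = 87.09

87.09 dB


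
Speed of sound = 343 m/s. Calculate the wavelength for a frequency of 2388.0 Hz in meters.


Given values:
  c = 343 m/s, f = 2388.0 Hz
Formula: lambda = c / f
lambda = 343 / 2388.0
lambda = 0.1436

0.1436 m


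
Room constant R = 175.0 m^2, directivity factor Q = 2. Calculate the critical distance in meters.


Given values:
  R = 175.0 m^2, Q = 2
Formula: d_c = 0.141 * sqrt(Q * R)
Compute Q * R = 2 * 175.0 = 350.0
Compute sqrt(350.0) = 18.7083
d_c = 0.141 * 18.7083 = 2.638

2.638 m


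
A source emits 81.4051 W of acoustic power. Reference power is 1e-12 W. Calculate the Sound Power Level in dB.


Given values:
  W = 81.4051 W
  W_ref = 1e-12 W
Formula: SWL = 10 * log10(W / W_ref)
Compute ratio: W / W_ref = 81405100000000
Compute log10: log10(81405100000000) = 13.910652
Multiply: SWL = 10 * 13.910652 = 139.11

139.11 dB


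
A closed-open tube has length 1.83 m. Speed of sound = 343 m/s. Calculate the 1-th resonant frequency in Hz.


Given values:
  Tube type: closed-open, L = 1.83 m, c = 343 m/s, n = 1
Formula: f_n = (2n - 1) * c / (4 * L)
Compute 2n - 1 = 2*1 - 1 = 1
Compute 4 * L = 4 * 1.83 = 7.32
f = 1 * 343 / 7.32
f = 46.86

46.86 Hz


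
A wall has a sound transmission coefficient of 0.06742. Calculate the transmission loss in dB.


Given values:
  tau = 0.06742
Formula: TL = 10 * log10(1 / tau)
Compute 1 / tau = 1 / 0.06742 = 14.8324
Compute log10(14.8324) = 1.171211
TL = 10 * 1.171211 = 11.71

11.71 dB


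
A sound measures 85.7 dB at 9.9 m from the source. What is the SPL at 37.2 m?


Given values:
  SPL1 = 85.7 dB, r1 = 9.9 m, r2 = 37.2 m
Formula: SPL2 = SPL1 - 20 * log10(r2 / r1)
Compute ratio: r2 / r1 = 37.2 / 9.9 = 3.7576
Compute log10: log10(3.7576) = 0.574911
Compute drop: 20 * 0.574911 = 11.4982
SPL2 = 85.7 - 11.4982 = 74.2

74.2 dB


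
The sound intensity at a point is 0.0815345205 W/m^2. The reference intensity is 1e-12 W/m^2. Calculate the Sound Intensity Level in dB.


Given values:
  I = 0.0815345205 W/m^2
  I_ref = 1e-12 W/m^2
Formula: SIL = 10 * log10(I / I_ref)
Compute ratio: I / I_ref = 81534520500
Compute log10: log10(81534520500) = 10.911342
Multiply: SIL = 10 * 10.911342 = 109.11

109.11 dB


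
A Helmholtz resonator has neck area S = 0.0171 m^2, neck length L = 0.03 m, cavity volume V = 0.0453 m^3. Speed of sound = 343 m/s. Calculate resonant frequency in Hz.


Given values:
  S = 0.0171 m^2, L = 0.03 m, V = 0.0453 m^3, c = 343 m/s
Formula: f = (c / (2*pi)) * sqrt(S / (V * L))
Compute V * L = 0.0453 * 0.03 = 0.001359
Compute S / (V * L) = 0.0171 / 0.001359 = 12.5828
Compute sqrt(12.5828) = 3.547224
Compute c / (2*pi) = 343 / 6.283185 = 54.590148
f = 54.590148 * 3.547224 = 193.64

193.64 Hz


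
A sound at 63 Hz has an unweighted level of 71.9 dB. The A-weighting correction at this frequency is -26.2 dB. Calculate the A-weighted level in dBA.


Given values:
  SPL = 71.9 dB
  A-weighting at 63 Hz = -26.2 dB
Formula: L_A = SPL + A_weight
L_A = 71.9 + (-26.2)
L_A = 45.7

45.7 dBA


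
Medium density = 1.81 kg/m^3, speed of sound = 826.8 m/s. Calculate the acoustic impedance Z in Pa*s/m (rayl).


Given values:
  rho = 1.81 kg/m^3
  c = 826.8 m/s
Formula: Z = rho * c
Z = 1.81 * 826.8
Z = 1496.51

1496.51 rayl


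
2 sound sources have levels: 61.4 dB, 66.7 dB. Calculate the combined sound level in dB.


Formula: L_total = 10 * log10( sum(10^(Li/10)) )
  Source 1: 10^(61.4/10) = 1380384.2646
  Source 2: 10^(66.7/10) = 4677351.4129
Sum of linear values = 6057735.6775
L_total = 10 * log10(6057735.6775) = 67.82

67.82 dB


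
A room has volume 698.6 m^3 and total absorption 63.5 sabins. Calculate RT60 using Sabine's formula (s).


Given values:
  V = 698.6 m^3
  A = 63.5 sabins
Formula: RT60 = 0.161 * V / A
Numerator: 0.161 * 698.6 = 112.4746
RT60 = 112.4746 / 63.5 = 1.771

1.771 s


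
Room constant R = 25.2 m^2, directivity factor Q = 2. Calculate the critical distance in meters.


Given values:
  R = 25.2 m^2, Q = 2
Formula: d_c = 0.141 * sqrt(Q * R)
Compute Q * R = 2 * 25.2 = 50.4
Compute sqrt(50.4) = 7.0993
d_c = 0.141 * 7.0993 = 1.001

1.001 m


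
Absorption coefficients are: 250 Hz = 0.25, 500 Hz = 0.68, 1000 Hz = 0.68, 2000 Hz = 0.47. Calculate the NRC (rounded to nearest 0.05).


Given values:
  a_250 = 0.25, a_500 = 0.68
  a_1000 = 0.68, a_2000 = 0.47
Formula: NRC = (a250 + a500 + a1000 + a2000) / 4
Sum = 0.25 + 0.68 + 0.68 + 0.47 = 2.08
NRC = 2.08 / 4 = 0.52
Rounded to nearest 0.05: 0.5

0.5


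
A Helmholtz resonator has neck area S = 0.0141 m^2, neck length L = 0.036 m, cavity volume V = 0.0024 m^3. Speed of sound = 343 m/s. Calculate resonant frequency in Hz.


Given values:
  S = 0.0141 m^2, L = 0.036 m, V = 0.0024 m^3, c = 343 m/s
Formula: f = (c / (2*pi)) * sqrt(S / (V * L))
Compute V * L = 0.0024 * 0.036 = 8.64e-05
Compute S / (V * L) = 0.0141 / 8.64e-05 = 163.1944
Compute sqrt(163.1944) = 12.774756
Compute c / (2*pi) = 343 / 6.283185 = 54.590148
f = 54.590148 * 12.774756 = 697.38

697.38 Hz


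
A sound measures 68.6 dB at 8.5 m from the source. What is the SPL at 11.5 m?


Given values:
  SPL1 = 68.6 dB, r1 = 8.5 m, r2 = 11.5 m
Formula: SPL2 = SPL1 - 20 * log10(r2 / r1)
Compute ratio: r2 / r1 = 11.5 / 8.5 = 1.3529
Compute log10: log10(1.3529) = 0.131266
Compute drop: 20 * 0.131266 = 2.6253
SPL2 = 68.6 - 2.6253 = 65.97

65.97 dB


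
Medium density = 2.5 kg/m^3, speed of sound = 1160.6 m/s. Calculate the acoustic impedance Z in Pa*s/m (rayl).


Given values:
  rho = 2.5 kg/m^3
  c = 1160.6 m/s
Formula: Z = rho * c
Z = 2.5 * 1160.6
Z = 2901.5

2901.5 rayl


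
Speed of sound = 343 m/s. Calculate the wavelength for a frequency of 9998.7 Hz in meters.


Given values:
  c = 343 m/s, f = 9998.7 Hz
Formula: lambda = c / f
lambda = 343 / 9998.7
lambda = 0.0343

0.0343 m


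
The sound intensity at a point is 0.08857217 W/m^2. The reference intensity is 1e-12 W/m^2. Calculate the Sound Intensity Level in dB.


Given values:
  I = 0.08857217 W/m^2
  I_ref = 1e-12 W/m^2
Formula: SIL = 10 * log10(I / I_ref)
Compute ratio: I / I_ref = 88572170000
Compute log10: log10(88572170000) = 10.947297
Multiply: SIL = 10 * 10.947297 = 109.47

109.47 dB


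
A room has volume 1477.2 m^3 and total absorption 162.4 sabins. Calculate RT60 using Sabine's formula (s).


Given values:
  V = 1477.2 m^3
  A = 162.4 sabins
Formula: RT60 = 0.161 * V / A
Numerator: 0.161 * 1477.2 = 237.8292
RT60 = 237.8292 / 162.4 = 1.464

1.464 s


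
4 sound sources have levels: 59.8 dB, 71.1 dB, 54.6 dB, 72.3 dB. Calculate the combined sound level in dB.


Formula: L_total = 10 * log10( sum(10^(Li/10)) )
  Source 1: 10^(59.8/10) = 954992.586
  Source 2: 10^(71.1/10) = 12882495.5169
  Source 3: 10^(54.6/10) = 288403.1503
  Source 4: 10^(72.3/10) = 16982436.5246
Sum of linear values = 31108327.7778
L_total = 10 * log10(31108327.7778) = 74.93

74.93 dB


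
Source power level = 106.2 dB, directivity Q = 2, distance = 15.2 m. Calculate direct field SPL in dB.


Given values:
  Lw = 106.2 dB, Q = 2, r = 15.2 m
Formula: SPL = Lw + 10 * log10(Q / (4 * pi * r^2))
Compute 4 * pi * r^2 = 4 * pi * 15.2^2 = 2903.3343
Compute Q / denom = 2 / 2903.3343 = 0.00068886
Compute 10 * log10(0.00068886) = -31.6187
SPL = 106.2 + (-31.6187) = 74.58

74.58 dB


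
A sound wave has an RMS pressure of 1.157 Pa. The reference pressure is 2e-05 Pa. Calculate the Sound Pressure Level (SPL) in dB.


Given values:
  p = 1.157 Pa
  p_ref = 2e-05 Pa
Formula: SPL = 20 * log10(p / p_ref)
Compute ratio: p / p_ref = 1.157 / 2e-05 = 57850
Compute log10: log10(57850) = 4.762303
Multiply: SPL = 20 * 4.762303 = 95.25

95.25 dB


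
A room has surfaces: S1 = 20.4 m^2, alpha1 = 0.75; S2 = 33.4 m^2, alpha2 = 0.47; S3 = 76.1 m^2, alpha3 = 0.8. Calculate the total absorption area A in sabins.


Given surfaces:
  Surface 1: 20.4 * 0.75 = 15.3
  Surface 2: 33.4 * 0.47 = 15.698
  Surface 3: 76.1 * 0.8 = 60.88
Formula: A = sum(Si * alpha_i)
A = 15.3 + 15.698 + 60.88
A = 91.88

91.88 sabins


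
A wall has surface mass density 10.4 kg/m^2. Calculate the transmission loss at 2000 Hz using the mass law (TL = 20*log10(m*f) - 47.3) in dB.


Given values:
  m = 10.4 kg/m^2, f = 2000 Hz
Formula: TL = 20 * log10(m * f) - 47.3
Compute m * f = 10.4 * 2000 = 20800.0
Compute log10(20800.0) = 4.318063
Compute 20 * 4.318063 = 86.3613
TL = 86.3613 - 47.3 = 39.06

39.06 dB


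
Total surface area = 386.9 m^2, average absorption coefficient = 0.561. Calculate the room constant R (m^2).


Given values:
  S = 386.9 m^2, alpha = 0.561
Formula: R = S * alpha / (1 - alpha)
Numerator: 386.9 * 0.561 = 217.0509
Denominator: 1 - 0.561 = 0.439
R = 217.0509 / 0.439 = 494.42

494.42 m^2


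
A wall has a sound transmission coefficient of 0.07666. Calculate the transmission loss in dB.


Given values:
  tau = 0.07666
Formula: TL = 10 * log10(1 / tau)
Compute 1 / tau = 1 / 0.07666 = 13.0446
Compute log10(13.0446) = 1.115431
TL = 10 * 1.115431 = 11.15

11.15 dB


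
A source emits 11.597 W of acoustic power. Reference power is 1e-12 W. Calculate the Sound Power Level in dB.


Given values:
  W = 11.597 W
  W_ref = 1e-12 W
Formula: SWL = 10 * log10(W / W_ref)
Compute ratio: W / W_ref = 11597000000000
Compute log10: log10(11597000000000) = 13.064346
Multiply: SWL = 10 * 13.064346 = 130.64

130.64 dB


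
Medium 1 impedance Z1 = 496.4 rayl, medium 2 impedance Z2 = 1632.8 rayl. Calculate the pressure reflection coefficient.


Given values:
  Z1 = 496.4 rayl, Z2 = 1632.8 rayl
Formula: R = (Z2 - Z1) / (Z2 + Z1)
Numerator: Z2 - Z1 = 1632.8 - 496.4 = 1136.4
Denominator: Z2 + Z1 = 1632.8 + 496.4 = 2129.2
R = 1136.4 / 2129.2 = 0.5337

0.5337


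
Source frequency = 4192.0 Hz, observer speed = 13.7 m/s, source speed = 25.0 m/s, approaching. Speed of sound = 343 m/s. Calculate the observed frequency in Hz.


Given values:
  f_s = 4192.0 Hz, v_o = 13.7 m/s, v_s = 25.0 m/s
  Direction: approaching
Formula: f_o = f_s * (c + v_o) / (c - v_s)
Numerator: c + v_o = 343 + 13.7 = 356.7
Denominator: c - v_s = 343 - 25.0 = 318.0
f_o = 4192.0 * 356.7 / 318.0 = 4702.16

4702.16 Hz


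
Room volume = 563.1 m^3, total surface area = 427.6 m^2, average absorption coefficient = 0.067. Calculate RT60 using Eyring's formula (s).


Given values:
  V = 563.1 m^3, S = 427.6 m^2, alpha = 0.067
Formula: RT60 = 0.161 * V / (-S * ln(1 - alpha))
Compute ln(1 - 0.067) = ln(0.933) = -0.06935
Denominator: -427.6 * -0.06935 = 29.6541
Numerator: 0.161 * 563.1 = 90.6591
RT60 = 90.6591 / 29.6541 = 3.057

3.057 s


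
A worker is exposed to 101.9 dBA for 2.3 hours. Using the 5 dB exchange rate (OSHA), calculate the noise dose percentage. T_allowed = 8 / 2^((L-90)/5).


Given values:
  L = 101.9 dBA, T = 2.3 hours
Formula: T_allowed = 8 / 2^((L - 90) / 5)
Compute exponent: (101.9 - 90) / 5 = 2.38
Compute 2^(2.38) = 5.205367
T_allowed = 8 / 5.205367 = 1.536875 hours
Dose = (T / T_allowed) * 100
Dose = (2.3 / 1.536875) * 100 = 149.65

149.65 %


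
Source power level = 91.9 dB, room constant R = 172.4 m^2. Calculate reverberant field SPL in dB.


Given values:
  Lw = 91.9 dB, R = 172.4 m^2
Formula: SPL = Lw + 10 * log10(4 / R)
Compute 4 / R = 4 / 172.4 = 0.023202
Compute 10 * log10(0.023202) = -16.3447
SPL = 91.9 + (-16.3447) = 75.56

75.56 dB


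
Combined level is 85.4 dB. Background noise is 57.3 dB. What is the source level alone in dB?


Given values:
  L_total = 85.4 dB, L_bg = 57.3 dB
Formula: L_source = 10 * log10(10^(L_total/10) - 10^(L_bg/10))
Convert to linear:
  10^(85.4/10) = 346736850.4525
  10^(57.3/10) = 537031.7964
Difference: 346736850.4525 - 537031.7964 = 346199818.6561
L_source = 10 * log10(346199818.6561) = 85.39

85.39 dB


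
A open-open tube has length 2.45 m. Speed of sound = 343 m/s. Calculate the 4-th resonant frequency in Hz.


Given values:
  Tube type: open-open, L = 2.45 m, c = 343 m/s, n = 4
Formula: f_n = n * c / (2 * L)
Compute 2 * L = 2 * 2.45 = 4.9
f = 4 * 343 / 4.9
f = 280.0

280.0 Hz


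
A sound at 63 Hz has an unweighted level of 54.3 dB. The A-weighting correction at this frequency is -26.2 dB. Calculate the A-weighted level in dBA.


Given values:
  SPL = 54.3 dB
  A-weighting at 63 Hz = -26.2 dB
Formula: L_A = SPL + A_weight
L_A = 54.3 + (-26.2)
L_A = 28.1

28.1 dBA


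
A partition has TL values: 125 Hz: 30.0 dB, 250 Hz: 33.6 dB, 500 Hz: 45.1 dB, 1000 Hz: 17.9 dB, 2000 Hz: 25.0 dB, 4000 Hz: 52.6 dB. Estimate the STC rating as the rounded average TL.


Given TL values at each frequency:
  125 Hz: 30.0 dB
  250 Hz: 33.6 dB
  500 Hz: 45.1 dB
  1000 Hz: 17.9 dB
  2000 Hz: 25.0 dB
  4000 Hz: 52.6 dB
Formula: STC ~ round(average of TL values)
Sum = 30.0 + 33.6 + 45.1 + 17.9 + 25.0 + 52.6 = 204.2
Average = 204.2 / 6 = 34.03
Rounded: 34

34


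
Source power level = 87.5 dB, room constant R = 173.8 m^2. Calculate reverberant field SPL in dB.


Given values:
  Lw = 87.5 dB, R = 173.8 m^2
Formula: SPL = Lw + 10 * log10(4 / R)
Compute 4 / R = 4 / 173.8 = 0.023015
Compute 10 * log10(0.023015) = -16.3799
SPL = 87.5 + (-16.3799) = 71.12

71.12 dB
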